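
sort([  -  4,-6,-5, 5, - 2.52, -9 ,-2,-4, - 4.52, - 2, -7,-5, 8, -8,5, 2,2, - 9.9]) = [-9.9, -9, - 8, - 7,-6,-5 , - 5,  -  4.52,-4,-4, - 2.52,-2, - 2, 2,2, 5, 5, 8 ]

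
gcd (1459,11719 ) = 1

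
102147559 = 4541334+97606225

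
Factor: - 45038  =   - 2^1*7^1*3217^1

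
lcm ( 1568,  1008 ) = 14112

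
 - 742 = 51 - 793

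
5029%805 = 199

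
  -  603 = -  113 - 490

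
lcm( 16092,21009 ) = 756324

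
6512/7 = 930 + 2/7 = 930.29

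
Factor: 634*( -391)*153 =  - 2^1*3^2*17^2 *23^1*317^1 = -37927782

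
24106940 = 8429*2860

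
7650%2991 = 1668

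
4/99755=4/99755 = 0.00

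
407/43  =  9 + 20/43 =9.47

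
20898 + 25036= 45934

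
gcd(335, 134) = 67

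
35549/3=35549/3 = 11849.67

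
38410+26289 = 64699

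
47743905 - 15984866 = 31759039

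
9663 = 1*9663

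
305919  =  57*5367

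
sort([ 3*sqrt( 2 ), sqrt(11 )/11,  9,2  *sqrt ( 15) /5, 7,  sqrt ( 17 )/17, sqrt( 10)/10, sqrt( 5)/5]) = [ sqrt( 17) /17, sqrt( 11) /11,sqrt( 10 )/10, sqrt( 5 )/5,2*sqrt ( 15) /5, 3*sqrt( 2 ), 7, 9]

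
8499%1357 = 357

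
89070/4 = 22267 + 1/2 = 22267.50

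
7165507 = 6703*1069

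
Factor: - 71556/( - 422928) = 67/396 = 2^( - 2 )*3^(  -  2)*11^( - 1 ) * 67^1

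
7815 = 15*521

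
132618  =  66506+66112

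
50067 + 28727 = 78794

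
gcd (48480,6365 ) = 5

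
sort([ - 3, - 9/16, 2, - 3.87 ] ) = [-3.87, - 3,  -  9/16, 2]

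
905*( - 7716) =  - 6982980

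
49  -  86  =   - 37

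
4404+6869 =11273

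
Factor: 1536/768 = 2^1  =  2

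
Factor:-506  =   - 2^1*11^1 *23^1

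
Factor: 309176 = 2^3*7^1 * 5521^1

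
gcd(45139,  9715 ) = 1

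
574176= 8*71772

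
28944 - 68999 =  - 40055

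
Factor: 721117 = 721117^1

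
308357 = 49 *6293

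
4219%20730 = 4219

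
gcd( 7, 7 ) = 7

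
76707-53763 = 22944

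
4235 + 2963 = 7198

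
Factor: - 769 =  - 769^1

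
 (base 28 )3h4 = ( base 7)11154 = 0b101100010000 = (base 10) 2832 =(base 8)5420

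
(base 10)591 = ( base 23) 12G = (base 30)JL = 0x24f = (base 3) 210220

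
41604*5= 208020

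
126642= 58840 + 67802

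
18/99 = 2/11 = 0.18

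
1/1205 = 1/1205 = 0.00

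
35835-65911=-30076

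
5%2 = 1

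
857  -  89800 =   -  88943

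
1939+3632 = 5571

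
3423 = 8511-5088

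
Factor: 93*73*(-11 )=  - 3^1*11^1*31^1*73^1 = - 74679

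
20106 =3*6702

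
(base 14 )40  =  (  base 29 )1r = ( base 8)70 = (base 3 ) 2002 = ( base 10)56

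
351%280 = 71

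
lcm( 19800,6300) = 138600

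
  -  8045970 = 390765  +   - 8436735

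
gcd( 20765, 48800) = 5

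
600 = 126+474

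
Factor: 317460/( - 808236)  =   - 185/471 =- 3^( - 1 )*5^1 * 37^1*157^( - 1)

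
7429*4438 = 32969902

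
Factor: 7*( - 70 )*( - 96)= 47040 = 2^6*3^1*5^1*7^2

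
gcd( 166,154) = 2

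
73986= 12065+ 61921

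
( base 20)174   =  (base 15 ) 264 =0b1000100000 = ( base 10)544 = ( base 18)1c4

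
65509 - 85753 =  - 20244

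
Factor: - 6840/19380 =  - 6/17 = - 2^1 *3^1*17^(-1 )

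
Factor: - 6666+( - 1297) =- 7963= - 7963^1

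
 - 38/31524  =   - 1 + 15743/15762=- 0.00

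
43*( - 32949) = - 1416807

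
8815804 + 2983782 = 11799586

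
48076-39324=8752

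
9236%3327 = 2582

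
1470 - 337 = 1133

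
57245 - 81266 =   -  24021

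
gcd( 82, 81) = 1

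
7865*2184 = 17177160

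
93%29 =6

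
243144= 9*27016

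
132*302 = 39864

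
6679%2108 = 355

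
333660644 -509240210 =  - 175579566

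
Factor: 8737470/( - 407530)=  - 3^4*7^1*23^1 * 67^1 * 83^( - 1) * 491^(-1)= - 873747/40753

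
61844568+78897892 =140742460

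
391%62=19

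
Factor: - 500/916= - 125/229= - 5^3*229^( - 1)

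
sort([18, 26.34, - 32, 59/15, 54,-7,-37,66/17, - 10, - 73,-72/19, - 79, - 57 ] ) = [ - 79, - 73, - 57, - 37, - 32,  -  10, - 7,-72/19,66/17,59/15,18, 26.34,54 ] 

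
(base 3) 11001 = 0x6d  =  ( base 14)7b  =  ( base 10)109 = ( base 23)4H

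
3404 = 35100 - 31696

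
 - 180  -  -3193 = 3013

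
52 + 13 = 65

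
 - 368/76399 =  - 1+76031/76399 = - 0.00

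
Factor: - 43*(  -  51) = 2193 = 3^1*17^1*43^1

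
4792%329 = 186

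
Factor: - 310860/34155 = - 628/69 = - 2^2*3^( - 1)*23^(  -  1)*157^1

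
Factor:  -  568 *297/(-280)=21087/35 = 3^3*5^( - 1)*7^(-1)*11^1*71^1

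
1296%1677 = 1296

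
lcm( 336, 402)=22512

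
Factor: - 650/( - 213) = 2^1*3^( - 1 ) *5^2*13^1*71^( - 1)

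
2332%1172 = 1160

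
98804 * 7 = 691628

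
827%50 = 27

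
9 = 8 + 1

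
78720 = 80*984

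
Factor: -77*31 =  - 7^1 * 11^1*31^1 = -2387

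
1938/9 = 215+1/3 = 215.33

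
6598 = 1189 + 5409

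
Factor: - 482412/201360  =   - 2^( - 2)*5^( - 1)*7^1*839^( - 1)*5743^1 = - 40201/16780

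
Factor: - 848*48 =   -  2^8 *3^1*53^1 = - 40704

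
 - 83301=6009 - 89310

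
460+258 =718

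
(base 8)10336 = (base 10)4318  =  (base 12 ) 25BA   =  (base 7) 15406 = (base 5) 114233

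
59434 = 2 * 29717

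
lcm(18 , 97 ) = 1746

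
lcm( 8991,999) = 8991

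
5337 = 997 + 4340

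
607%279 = 49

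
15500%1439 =1110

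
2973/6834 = 991/2278 = 0.44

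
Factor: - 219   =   - 3^1 *73^1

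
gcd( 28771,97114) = 1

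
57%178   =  57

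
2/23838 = 1/11919 = 0.00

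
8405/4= 8405/4 = 2101.25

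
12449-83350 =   -  70901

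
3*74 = 222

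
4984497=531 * 9387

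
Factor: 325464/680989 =2^3*3^1*71^1  *  191^1*680989^( - 1)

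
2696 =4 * 674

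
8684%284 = 164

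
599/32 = 599/32 = 18.72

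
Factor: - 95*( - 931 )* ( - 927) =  - 81988515 = - 3^2* 5^1*7^2  *19^2*103^1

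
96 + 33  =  129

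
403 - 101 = 302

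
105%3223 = 105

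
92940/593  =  156 + 432/593 = 156.73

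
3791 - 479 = 3312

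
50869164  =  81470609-30601445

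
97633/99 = 986 + 19/99  =  986.19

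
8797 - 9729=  - 932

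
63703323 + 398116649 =461819972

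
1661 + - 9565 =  - 7904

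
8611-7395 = 1216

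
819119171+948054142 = 1767173313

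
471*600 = 282600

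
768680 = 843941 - 75261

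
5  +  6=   11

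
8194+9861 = 18055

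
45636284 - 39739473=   5896811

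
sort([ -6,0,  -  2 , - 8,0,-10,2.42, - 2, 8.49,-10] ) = [ - 10,  -  10,-8,-6  , - 2, - 2,0, 0,2.42,8.49]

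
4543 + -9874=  - 5331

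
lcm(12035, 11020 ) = 914660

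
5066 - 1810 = 3256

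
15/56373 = 5/18791 =0.00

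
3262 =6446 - 3184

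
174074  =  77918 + 96156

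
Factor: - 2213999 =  - 281^1*7879^1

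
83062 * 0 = 0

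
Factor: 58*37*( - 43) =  - 2^1*29^1*37^1*43^1 = - 92278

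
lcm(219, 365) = 1095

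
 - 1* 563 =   -  563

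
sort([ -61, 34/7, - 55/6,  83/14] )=[ - 61,-55/6, 34/7, 83/14]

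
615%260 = 95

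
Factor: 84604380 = 2^2*3^1*5^1* 7^3*  4111^1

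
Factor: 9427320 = 2^3  *  3^3*5^1*7^1*29^1*43^1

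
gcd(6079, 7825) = 1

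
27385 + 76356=103741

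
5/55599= 5/55599 = 0.00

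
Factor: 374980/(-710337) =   -  2^2*3^( - 1) * 5^1 * 18749^1 * 236779^(-1)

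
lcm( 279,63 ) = 1953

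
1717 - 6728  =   - 5011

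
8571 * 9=77139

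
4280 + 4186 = 8466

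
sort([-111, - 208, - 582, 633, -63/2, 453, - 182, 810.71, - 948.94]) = [ - 948.94, - 582, - 208,-182, - 111, - 63/2, 453,633,810.71] 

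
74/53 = 74/53 = 1.40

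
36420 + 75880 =112300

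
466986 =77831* 6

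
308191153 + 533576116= 841767269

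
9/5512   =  9/5512 = 0.00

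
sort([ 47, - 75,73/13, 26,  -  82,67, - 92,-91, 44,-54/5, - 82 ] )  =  [- 92, - 91, - 82, - 82, - 75, - 54/5,73/13,26, 44 , 47,67 ]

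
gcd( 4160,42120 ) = 520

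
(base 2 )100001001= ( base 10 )265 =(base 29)94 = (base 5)2030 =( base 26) a5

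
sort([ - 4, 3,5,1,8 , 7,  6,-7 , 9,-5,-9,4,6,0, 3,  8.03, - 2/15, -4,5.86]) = [ - 9,-7, - 5,  -  4, - 4,-2/15, 0, 1,3, 3,4, 5, 5.86, 6,6,7,8,8.03,9 ] 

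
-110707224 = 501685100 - 612392324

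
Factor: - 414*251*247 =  - 2^1  *3^2 * 13^1*19^1*23^1*251^1 = - 25666758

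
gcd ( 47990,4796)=2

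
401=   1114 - 713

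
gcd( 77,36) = 1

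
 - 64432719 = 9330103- 73762822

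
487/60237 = 487/60237= 0.01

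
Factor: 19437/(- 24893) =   -  57/73=- 3^1 * 19^1*73^( -1) 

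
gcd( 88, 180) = 4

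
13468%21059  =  13468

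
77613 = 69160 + 8453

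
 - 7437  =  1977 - 9414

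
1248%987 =261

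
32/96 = 1/3=0.33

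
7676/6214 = 3838/3107 =1.24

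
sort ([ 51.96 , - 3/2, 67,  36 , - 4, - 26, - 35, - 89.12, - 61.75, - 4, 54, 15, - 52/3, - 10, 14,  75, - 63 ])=[ - 89.12, - 63, - 61.75, - 35, - 26, - 52/3, -10, - 4, - 4, - 3/2, 14,15 , 36, 51.96,54, 67, 75]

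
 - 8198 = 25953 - 34151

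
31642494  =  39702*797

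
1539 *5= 7695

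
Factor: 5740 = 2^2*5^1*7^1*41^1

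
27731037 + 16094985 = 43826022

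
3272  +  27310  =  30582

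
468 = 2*234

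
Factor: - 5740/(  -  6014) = 2870/3007 = 2^1*5^1*7^1*31^(-1 )* 41^1*97^(-1)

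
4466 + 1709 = 6175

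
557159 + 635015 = 1192174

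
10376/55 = 188 + 36/55 = 188.65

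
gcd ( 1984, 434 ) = 62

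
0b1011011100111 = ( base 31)634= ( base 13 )2890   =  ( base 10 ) 5863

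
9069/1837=4 + 1721/1837=4.94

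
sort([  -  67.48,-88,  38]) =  [ - 88, - 67.48, 38]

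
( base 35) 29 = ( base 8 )117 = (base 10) 79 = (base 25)34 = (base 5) 304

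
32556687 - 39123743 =-6567056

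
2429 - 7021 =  - 4592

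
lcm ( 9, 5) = 45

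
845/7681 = 845/7681 = 0.11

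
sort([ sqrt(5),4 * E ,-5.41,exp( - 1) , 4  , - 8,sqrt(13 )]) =[-8, - 5.41,exp( - 1),sqrt(5),sqrt(13),4 , 4*E ] 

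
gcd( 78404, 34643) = 1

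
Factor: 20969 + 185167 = 2^3*3^2*7^1*409^1 = 206136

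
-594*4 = -2376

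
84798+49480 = 134278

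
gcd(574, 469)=7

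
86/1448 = 43/724 = 0.06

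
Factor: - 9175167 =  - 3^3*339821^1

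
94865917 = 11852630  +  83013287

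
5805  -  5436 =369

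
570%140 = 10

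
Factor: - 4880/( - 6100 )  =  4/5=2^2*5^( - 1 ) 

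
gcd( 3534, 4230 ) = 6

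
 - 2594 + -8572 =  - 11166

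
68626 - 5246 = 63380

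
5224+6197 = 11421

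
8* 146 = 1168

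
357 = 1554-1197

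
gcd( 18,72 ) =18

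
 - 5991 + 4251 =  - 1740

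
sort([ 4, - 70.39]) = [ - 70.39,4 ]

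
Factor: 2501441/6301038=2^( - 1)*3^( - 1 )*53^1*109^1 * 157^( - 1) * 433^1 * 6689^( - 1 )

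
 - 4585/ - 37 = 123 + 34/37 = 123.92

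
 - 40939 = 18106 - 59045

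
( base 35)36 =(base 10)111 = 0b1101111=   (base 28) 3r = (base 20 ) 5b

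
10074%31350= 10074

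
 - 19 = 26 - 45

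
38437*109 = 4189633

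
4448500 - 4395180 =53320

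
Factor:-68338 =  - 2^1 * 47^1*727^1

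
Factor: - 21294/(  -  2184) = 39/4=2^(- 2 )*3^1*13^1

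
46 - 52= - 6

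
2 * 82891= 165782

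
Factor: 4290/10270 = 33/79 = 3^1*11^1*79^(-1 ) 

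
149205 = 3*49735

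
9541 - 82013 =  - 72472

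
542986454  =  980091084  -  437104630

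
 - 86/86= - 1   =  - 1.00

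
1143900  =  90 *12710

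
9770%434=222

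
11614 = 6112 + 5502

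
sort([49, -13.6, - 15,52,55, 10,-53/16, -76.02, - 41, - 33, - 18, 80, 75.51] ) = [ - 76.02,-41 ,  -  33, - 18, - 15, - 13.6, - 53/16,  10,49, 52, 55,75.51,80 ]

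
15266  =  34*449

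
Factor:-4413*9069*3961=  - 3^2*17^1*  233^1 * 1471^1*3023^1 = - 158525149617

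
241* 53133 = 12805053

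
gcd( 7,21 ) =7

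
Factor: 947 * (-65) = -61555=-  5^1 * 13^1 * 947^1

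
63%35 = 28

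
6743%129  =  35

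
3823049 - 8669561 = - 4846512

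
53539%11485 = 7599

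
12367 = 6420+5947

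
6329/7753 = 6329/7753 = 0.82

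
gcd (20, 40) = 20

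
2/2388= 1/1194 = 0.00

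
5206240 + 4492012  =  9698252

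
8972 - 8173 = 799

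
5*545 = 2725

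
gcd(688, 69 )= 1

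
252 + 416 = 668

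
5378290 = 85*63274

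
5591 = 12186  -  6595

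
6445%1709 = 1318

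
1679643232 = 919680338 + 759962894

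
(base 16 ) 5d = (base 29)36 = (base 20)4d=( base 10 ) 93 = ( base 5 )333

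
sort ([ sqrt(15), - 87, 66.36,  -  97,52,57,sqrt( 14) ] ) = [ - 97,-87,sqrt(14 ),sqrt(15 ), 52,57,66.36]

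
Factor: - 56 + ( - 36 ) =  - 92 = - 2^2*23^1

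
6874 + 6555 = 13429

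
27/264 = 9/88 = 0.10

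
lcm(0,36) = 0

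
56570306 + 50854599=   107424905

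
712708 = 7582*94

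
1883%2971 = 1883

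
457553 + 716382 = 1173935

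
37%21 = 16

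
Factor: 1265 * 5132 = 6491980 = 2^2*5^1*11^1*23^1*1283^1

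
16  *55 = 880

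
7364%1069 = 950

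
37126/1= 37126=37126.00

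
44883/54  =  831 +1/6 =831.17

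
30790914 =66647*462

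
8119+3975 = 12094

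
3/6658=3/6658 = 0.00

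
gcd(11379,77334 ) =3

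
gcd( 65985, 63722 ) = 1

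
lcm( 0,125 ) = 0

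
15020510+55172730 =70193240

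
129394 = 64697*2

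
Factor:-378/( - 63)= 2^1 * 3^1 = 6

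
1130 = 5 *226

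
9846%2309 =610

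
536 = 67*8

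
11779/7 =11779/7 = 1682.71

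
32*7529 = 240928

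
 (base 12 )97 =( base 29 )3s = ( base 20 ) 5f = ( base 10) 115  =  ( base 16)73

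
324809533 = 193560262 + 131249271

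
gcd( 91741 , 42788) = 1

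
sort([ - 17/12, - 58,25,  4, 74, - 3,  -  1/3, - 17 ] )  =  [ - 58, - 17, - 3, - 17/12, - 1/3, 4,25, 74]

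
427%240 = 187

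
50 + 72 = 122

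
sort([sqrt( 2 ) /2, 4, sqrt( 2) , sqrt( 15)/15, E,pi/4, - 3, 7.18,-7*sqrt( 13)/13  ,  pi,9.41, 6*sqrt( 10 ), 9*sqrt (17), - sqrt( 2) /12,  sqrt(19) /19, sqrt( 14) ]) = [ - 3,  -  7*sqrt( 13 ) /13,-sqrt( 2 )/12,  sqrt( 19 ) /19 , sqrt(15)/15, sqrt(2 ) /2, pi/4, sqrt( 2 )  ,  E,pi,sqrt(14) , 4, 7.18,9.41, 6*sqrt( 10 ), 9*sqrt (17) ] 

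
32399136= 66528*487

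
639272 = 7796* 82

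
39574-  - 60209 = 99783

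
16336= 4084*4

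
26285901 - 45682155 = - 19396254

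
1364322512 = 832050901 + 532271611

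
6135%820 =395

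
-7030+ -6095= - 13125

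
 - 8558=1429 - 9987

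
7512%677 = 65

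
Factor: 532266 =2^1*3^1*7^1* 19^1* 23^1*29^1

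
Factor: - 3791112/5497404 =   -  2^1*11^( - 1)*13^1*29^1*419^1 * 41647^( - 1 ) = - 315926/458117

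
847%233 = 148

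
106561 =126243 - 19682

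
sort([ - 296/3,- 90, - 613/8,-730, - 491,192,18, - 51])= [ - 730, - 491,-296/3, - 90, - 613/8 , - 51,18, 192 ]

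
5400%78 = 18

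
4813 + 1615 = 6428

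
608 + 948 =1556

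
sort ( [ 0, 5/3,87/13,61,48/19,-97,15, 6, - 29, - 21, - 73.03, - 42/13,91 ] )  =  [ - 97, - 73.03, - 29, - 21, - 42/13,  0,5/3,48/19,6, 87/13,  15,61, 91]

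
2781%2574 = 207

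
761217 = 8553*89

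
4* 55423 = 221692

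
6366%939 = 732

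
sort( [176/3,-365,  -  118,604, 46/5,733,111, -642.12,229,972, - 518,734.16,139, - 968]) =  [- 968, - 642.12, - 518 ,- 365, - 118,46/5 , 176/3,111,139,229,604,733,734.16,972 ] 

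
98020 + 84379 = 182399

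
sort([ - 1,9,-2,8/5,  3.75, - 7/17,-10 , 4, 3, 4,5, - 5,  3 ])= [ - 10 ,-5 , - 2, - 1, - 7/17,8/5,3, 3,3.75,4, 4, 5,9]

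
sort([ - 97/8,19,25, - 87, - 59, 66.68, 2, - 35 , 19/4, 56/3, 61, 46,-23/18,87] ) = [-87,-59, - 35, - 97/8, - 23/18,2,19/4,56/3,19, 25, 46,61,66.68,87 ]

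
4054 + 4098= 8152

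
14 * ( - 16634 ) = - 232876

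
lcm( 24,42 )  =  168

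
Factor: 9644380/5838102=4822190/2919051 =2^1*3^( - 3 )*5^1 * 73^( - 1) * 127^1*1481^( - 1)*3797^1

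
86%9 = 5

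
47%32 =15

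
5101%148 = 69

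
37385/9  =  37385/9 = 4153.89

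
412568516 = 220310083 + 192258433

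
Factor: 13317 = 3^1*23^1 * 193^1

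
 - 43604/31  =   - 43604/31 = -1406.58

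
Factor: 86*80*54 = 371520 = 2^6*3^3  *  5^1*43^1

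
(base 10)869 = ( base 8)1545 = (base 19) 27E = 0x365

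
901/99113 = 901/99113 = 0.01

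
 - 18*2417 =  - 43506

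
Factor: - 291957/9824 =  - 2^( - 5)*3^1*  317^1 = - 951/32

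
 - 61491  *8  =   - 491928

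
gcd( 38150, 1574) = 2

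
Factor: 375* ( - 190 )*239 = - 17028750 = - 2^1 * 3^1 * 5^4*19^1 *239^1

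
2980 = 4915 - 1935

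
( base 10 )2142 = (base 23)413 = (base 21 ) 4I0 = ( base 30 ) 2bc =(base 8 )4136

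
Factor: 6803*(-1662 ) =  - 2^1*3^1*277^1*6803^1  =  - 11306586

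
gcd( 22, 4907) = 1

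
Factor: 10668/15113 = 2^2*3^1*17^(-1)= 12/17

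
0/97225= 0 = 0.00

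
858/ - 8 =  - 108  +  3/4  =  - 107.25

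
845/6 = 845/6 = 140.83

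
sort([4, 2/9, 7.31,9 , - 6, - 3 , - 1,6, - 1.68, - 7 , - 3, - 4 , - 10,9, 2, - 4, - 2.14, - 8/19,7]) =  [ - 10, - 7, - 6, - 4, - 4, - 3, - 3, - 2.14, - 1.68,  -  1, - 8/19, 2/9, 2, 4, 6, 7,7.31,9, 9 ]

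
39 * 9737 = 379743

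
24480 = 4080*6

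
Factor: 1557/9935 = 3^2*5^( - 1)*173^1 * 1987^( - 1 )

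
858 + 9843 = 10701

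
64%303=64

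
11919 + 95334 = 107253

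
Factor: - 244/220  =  -5^( - 1)*11^( - 1)*61^1=- 61/55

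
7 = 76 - 69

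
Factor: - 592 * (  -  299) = 2^4*13^1 *23^1*37^1  =  177008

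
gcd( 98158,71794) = 2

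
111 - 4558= - 4447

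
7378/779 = 7378/779 = 9.47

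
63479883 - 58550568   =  4929315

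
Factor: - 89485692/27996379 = - 2^2*3^1*31^( - 1 )*903109^( - 1)* 7457141^1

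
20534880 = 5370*3824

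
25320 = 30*844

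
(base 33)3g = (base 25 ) 4F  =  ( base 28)43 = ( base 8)163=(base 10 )115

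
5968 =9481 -3513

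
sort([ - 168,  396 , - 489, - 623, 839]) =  [ - 623, - 489, - 168, 396,839 ]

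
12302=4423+7879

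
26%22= 4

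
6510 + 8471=14981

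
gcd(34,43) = 1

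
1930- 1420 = 510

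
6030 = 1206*5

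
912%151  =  6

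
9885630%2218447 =1011842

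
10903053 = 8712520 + 2190533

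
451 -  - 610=1061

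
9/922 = 9/922= 0.01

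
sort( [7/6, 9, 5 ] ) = [ 7/6, 5, 9 ]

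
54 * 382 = 20628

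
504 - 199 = 305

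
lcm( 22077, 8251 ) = 816849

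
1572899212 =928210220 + 644688992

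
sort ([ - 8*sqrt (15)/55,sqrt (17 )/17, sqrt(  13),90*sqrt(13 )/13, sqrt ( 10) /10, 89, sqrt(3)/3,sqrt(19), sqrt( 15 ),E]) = [ - 8* sqrt( 15)/55,sqrt( 17)/17, sqrt( 10)/10, sqrt( 3 )/3,E,sqrt (13),sqrt (15),sqrt(19 ), 90*sqrt( 13) /13,  89 ]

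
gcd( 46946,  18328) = 2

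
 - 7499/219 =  - 7499/219 = - 34.24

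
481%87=46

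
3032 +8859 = 11891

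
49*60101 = 2944949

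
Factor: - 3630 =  - 2^1 *3^1*5^1*11^2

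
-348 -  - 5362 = 5014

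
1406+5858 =7264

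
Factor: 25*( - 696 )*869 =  -2^3*3^1*5^2*11^1  *29^1*79^1 = - 15120600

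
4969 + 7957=12926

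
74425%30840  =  12745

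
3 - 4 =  - 1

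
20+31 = 51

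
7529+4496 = 12025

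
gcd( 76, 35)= 1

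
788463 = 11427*69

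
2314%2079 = 235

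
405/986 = 405/986 = 0.41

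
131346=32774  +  98572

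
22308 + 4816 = 27124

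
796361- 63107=733254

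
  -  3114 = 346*(  -  9 )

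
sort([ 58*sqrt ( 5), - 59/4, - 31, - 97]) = [  -  97, - 31,-59/4,58*sqrt (5)]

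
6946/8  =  868 + 1/4  =  868.25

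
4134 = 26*159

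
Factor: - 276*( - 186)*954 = 2^4 * 3^4*23^1*31^1*53^1  =  48974544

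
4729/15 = 315 + 4/15 = 315.27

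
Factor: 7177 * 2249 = 16141073 = 13^1 * 173^1 * 7177^1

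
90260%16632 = 7100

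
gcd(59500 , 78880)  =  340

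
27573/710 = 27573/710= 38.84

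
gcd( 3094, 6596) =34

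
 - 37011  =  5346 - 42357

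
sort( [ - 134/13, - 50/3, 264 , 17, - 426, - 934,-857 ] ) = [  -  934, - 857,  -  426 , - 50/3,-134/13, 17, 264]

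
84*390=32760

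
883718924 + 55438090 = 939157014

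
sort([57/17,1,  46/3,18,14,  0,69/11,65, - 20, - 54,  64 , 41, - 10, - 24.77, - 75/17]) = [ - 54, - 24.77, - 20,-10,-75/17,0,1, 57/17,69/11, 14,46/3,18,41,64,65]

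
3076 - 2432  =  644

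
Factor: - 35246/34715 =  - 2^1*5^( - 1)*53^( - 1 )*131^( - 1)*17623^1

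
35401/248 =35401/248 = 142.75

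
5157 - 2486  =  2671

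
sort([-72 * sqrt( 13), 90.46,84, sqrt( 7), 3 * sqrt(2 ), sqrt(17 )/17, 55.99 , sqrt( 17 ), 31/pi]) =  [-72*sqrt( 13), sqrt(17 )/17,sqrt( 7), sqrt(17 ), 3*sqrt ( 2 ), 31/pi, 55.99, 84,90.46 ] 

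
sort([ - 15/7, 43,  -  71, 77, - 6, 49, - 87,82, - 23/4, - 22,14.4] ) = [ - 87 , - 71, - 22,-6, - 23/4,-15/7,14.4, 43,49, 77, 82] 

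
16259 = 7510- - 8749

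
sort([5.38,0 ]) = [0,5.38 ]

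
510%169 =3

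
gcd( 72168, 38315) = 97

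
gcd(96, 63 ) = 3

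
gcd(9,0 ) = 9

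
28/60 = 7/15= 0.47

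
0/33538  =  0 = 0.00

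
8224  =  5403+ 2821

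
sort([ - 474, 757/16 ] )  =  [ - 474, 757/16]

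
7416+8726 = 16142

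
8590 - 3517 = 5073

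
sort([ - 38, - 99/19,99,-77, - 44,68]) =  [ - 77,  -  44 , - 38,-99/19,68,  99] 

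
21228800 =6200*3424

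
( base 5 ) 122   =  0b100101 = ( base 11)34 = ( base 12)31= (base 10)37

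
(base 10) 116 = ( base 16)74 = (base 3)11022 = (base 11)A6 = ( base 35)3b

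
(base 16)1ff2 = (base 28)AC2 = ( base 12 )4896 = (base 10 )8178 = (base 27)B5O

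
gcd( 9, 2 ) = 1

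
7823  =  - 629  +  8452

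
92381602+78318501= 170700103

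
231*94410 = 21808710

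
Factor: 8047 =13^1*619^1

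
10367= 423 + 9944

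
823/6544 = 823/6544= 0.13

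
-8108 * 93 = - 754044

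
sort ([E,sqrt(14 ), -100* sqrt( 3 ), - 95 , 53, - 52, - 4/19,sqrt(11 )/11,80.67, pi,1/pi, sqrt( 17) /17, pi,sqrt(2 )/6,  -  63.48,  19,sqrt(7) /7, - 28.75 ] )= [ - 100* sqrt(3),  -  95,  -  63.48, - 52, - 28.75,-4/19,sqrt( 2) /6,sqrt( 17) /17, sqrt( 11 )/11,1/pi,sqrt( 7)/7,E,  pi, pi , sqrt( 14), 19,53,80.67]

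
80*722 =57760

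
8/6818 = 4/3409=0.00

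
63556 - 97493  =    -  33937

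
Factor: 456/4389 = 2^3*7^(- 1 )*11^( - 1) = 8/77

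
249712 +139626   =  389338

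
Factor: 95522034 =2^1  *3^1*67^1*127^1*1871^1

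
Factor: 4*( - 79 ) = -316   =  - 2^2*79^1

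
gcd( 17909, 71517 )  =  1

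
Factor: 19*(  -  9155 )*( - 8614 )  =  1498362230 = 2^1*5^1*19^1*59^1*73^1 * 1831^1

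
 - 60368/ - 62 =30184/31=973.68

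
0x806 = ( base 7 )5663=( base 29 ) 2CO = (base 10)2054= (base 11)15A8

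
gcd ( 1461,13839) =3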